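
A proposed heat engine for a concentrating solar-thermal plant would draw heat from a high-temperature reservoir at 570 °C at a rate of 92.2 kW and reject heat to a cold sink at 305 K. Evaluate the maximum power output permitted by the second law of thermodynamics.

T_H = 570 °C → 570 + 273.15 = 843.15 K.
The second-law ceiling is the Carnot efficiency, η_max = 1 − T_C/T_H = 1 − 305.00/843.15 = 0.6383.
W_max = η_max · Q_H = 0.6383 × 92.2 = 58.85 kW.

Ẇ_max ≈ 58.85 kW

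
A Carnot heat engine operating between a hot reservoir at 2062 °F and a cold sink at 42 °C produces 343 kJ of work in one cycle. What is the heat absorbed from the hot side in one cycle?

T_H = 2062 °F → (2062 − 32) × 5/9 = 1127.78 °C = 1400.93 K.
T_C = 42 °C → 42 + 273.15 = 315.15 K.
η_rev = 1 − T_C/T_H = 1 − 315.15/1400.93 = 0.7750.
Q_H = W/η = 343/0.7750 = 443 kJ.

Q_H ≈ 443 kJ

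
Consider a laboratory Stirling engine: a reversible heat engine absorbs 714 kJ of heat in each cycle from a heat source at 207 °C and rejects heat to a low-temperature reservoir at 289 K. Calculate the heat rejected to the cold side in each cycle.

T_H = 207 °C → 207 + 273.15 = 480.15 K.
The Carnot efficiency is η = 1 − T_C/T_H = 1 − 289.00/480.15 = 0.3981.
For a reversible cycle Q_C/Q_H = T_C/T_H, so Q_C = 714 × 289.00/480.15 = 429.8 kJ.

Q_C ≈ 429.8 kJ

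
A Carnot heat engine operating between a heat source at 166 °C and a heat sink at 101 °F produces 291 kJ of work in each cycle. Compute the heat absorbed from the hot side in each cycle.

T_H = 166 °C → 166 + 273.15 = 439.15 K.
T_C = 101 °F → (101 − 32) × 5/9 = 38.33 °C = 311.48 K.
The Carnot efficiency is η = 1 − T_C/T_H = 1 − 311.48/439.15 = 0.2907.
Q_H = W/η = 291/0.2907 = 1000 kJ.

Q_H ≈ 1000 kJ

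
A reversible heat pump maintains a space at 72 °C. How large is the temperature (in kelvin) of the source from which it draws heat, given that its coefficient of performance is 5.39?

T_H = 72 °C → 72 + 273.15 = 345.15 K.
COP_HP = T_H/(T_H − T_C) ⇒ T_C = T_H·(COP_HP − 1)/COP_HP = 345.15 × (5.39 − 1)/5.39 = 281.1 K.

T_C ≈ 281.1 K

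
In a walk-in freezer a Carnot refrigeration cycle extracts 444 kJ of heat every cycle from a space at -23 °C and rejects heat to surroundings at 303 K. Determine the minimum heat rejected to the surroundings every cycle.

Q_H ≈ 538 kJ

T_C = -23 °C → -23 + 273.15 = 250.15 K.
For a reversible cycle Q_H/Q_C = T_H/T_C, so Q_H = Q_C·T_H/T_C = 444 × 303.00/250.15 = 538 kJ.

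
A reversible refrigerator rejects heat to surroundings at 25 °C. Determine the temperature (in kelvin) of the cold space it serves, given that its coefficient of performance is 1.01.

T_C ≈ 149.8 K

T_H = 25 °C → 25 + 273.15 = 298.15 K.
COP_R = T_C/(T_H − T_C) ⇒ T_C = T_H·COP_R/(1 + COP_R) = 298.15 × 1.01/(1 + 1.01) = 149.8 K.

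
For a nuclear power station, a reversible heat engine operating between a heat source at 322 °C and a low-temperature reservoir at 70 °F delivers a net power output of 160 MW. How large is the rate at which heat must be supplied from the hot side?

Q̇_H ≈ 316.5 MW

T_H = 322 °C → 322 + 273.15 = 595.15 K.
T_C = 70 °F → (70 − 32) × 5/9 = 21.11 °C = 294.26 K.
η_rev = 1 − T_C/T_H = 1 − 294.26/595.15 = 0.5056.
Q_H = W/η = 160/0.5056 = 316.5 MW.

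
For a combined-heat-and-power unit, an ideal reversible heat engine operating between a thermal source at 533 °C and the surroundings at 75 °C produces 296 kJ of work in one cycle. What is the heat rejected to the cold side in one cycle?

Q_C ≈ 225 kJ

T_H = 533 °C → 533 + 273.15 = 806.15 K.
T_C = 75 °C → 75 + 273.15 = 348.15 K.
Carnot efficiency: η = 1 − T_C/T_H = 1 − 348.15/806.15 = 0.5681.
Since Q_C/Q_H = T_C/T_H and Q_H = W/η, Q_C = W·T_C/(T_H − T_C) = 296 × 348.15/458.00 = 225 kJ.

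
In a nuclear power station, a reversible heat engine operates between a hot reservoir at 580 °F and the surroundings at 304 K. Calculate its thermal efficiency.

η ≈ 0.474

T_H = 580 °F → (580 − 32) × 5/9 = 304.44 °C = 577.59 K.
Carnot efficiency: η = 1 − T_C/T_H = 1 − 304.00/577.59 = 0.474.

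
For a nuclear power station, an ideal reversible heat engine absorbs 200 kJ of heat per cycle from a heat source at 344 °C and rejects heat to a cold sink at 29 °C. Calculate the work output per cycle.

W ≈ 102 kJ

T_H = 344 °C → 344 + 273.15 = 617.15 K.
T_C = 29 °C → 29 + 273.15 = 302.15 K.
Carnot efficiency: η = 1 − T_C/T_H = 1 − 302.15/617.15 = 0.5104.
W = η·Q_H = 0.5104 × 200 = 102 kJ.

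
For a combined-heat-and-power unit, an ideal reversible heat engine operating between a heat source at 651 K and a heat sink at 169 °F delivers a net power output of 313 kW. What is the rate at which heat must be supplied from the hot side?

T_C = 169 °F → (169 − 32) × 5/9 = 76.11 °C = 349.26 K.
η_rev = 1 − T_C/T_H = 1 − 349.26/651.00 = 0.4635.
Q_H = W/η = 313/0.4635 = 675.3 kW.

Q̇_H ≈ 675.3 kW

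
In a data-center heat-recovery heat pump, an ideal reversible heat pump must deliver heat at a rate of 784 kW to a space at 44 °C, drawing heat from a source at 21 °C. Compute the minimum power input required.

Ẇ_in ≈ 56.9 kW

T_H = 44 °C → 44 + 273.15 = 317.15 K.
T_C = 21 °C → 21 + 273.15 = 294.15 K.
The Carnot heat-pump COP is COP_HP = T_H/(T_H − T_C) = 317.15/23.00 = 13.7891.
W = Q_H/COP_HP = 784/13.7891 = 56.9 kW.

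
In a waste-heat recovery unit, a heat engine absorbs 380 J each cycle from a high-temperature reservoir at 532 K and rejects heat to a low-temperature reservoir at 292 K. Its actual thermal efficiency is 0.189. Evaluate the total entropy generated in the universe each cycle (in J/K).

W = η·Q_H = 0.189 × 380 = 71.82 J, so Q_C = Q_H − W = 308.2 J.
Reservoir entropy changes: ΔS_H = −Q_H/T_H = −380/532.00 = -0.7143 J/K and ΔS_C = +Q_C/T_C = 308.2/292.00 = 1.055 J/K.
ΔS_univ = −Q_H/T_H + Q_C/T_C = 0.341 J/K (> 0, since η = 0.189 < η_Carnot = 0.451).

ΔS_univ ≈ 0.341 J/K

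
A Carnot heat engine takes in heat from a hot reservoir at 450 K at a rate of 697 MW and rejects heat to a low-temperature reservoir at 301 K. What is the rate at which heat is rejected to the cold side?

Since the cycle is reversible, η = 1 − T_C/T_H = 1 − 301.00/450.00 = 0.3311.
For a reversible cycle Q_C/Q_H = T_C/T_H, so Q_C = 697 × 301.00/450.00 = 466 MW.

Q̇_C ≈ 466 MW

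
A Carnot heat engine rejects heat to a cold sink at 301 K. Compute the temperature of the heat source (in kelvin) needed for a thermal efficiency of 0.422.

From η = 1 − T_C/T_H, solving for T_H gives T_H = T_C/(1 − η) = 301.00/(1 − 0.422) = 521 K.

T_H ≈ 521 K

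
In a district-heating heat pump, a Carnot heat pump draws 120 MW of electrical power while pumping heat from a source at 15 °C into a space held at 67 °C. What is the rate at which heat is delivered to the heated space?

T_H = 67 °C → 67 + 273.15 = 340.15 K.
T_C = 15 °C → 15 + 273.15 = 288.15 K.
Reversible heating COP: COP_HP = T_H/(T_H − T_C) = 340.15/52.00 = 6.5413.
Q_H = COP_HP · W = 6.5413 × 120 = 785.0 MW.

Q̇_H ≈ 785.0 MW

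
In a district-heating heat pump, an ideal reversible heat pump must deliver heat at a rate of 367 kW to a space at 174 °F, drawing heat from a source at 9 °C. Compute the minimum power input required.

T_H = 174 °F → (174 − 32) × 5/9 = 78.89 °C = 352.04 K.
T_C = 9 °C → 9 + 273.15 = 282.15 K.
COP_HP = T_H/(T_H − T_C) = 352.04/69.89 = 5.0371.
W = Q_H/COP_HP = 367/5.0371 = 72.9 kW.

Ẇ_in ≈ 72.9 kW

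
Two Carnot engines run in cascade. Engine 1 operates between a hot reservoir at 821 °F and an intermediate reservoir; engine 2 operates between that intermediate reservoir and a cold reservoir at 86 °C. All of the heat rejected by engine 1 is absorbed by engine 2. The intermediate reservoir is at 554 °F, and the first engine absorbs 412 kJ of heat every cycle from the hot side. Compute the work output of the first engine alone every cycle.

T_H = 821 °F → (821 − 32) × 5/9 = 438.33 °C = 711.48 K.
T_C = 86 °C → 86 + 273.15 = 359.15 K.
T_m = 554 °F → (554 − 32) × 5/9 = 290.00 °C = 563.15 K.
First-stage efficiency η₁ = 1 − T_m/T_H = 1 − 563.15/711.48 = 0.2085.
W₁ = η₁·Q_H = 0.2085 × 412 = 85.9 kJ.

W₁ ≈ 85.9 kJ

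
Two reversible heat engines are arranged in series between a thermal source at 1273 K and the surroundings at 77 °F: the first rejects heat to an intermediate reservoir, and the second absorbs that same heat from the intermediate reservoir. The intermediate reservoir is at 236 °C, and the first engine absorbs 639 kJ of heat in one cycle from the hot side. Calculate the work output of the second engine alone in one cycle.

T_C = 77 °F → (77 − 32) × 5/9 = 25.00 °C = 298.15 K.
T_m = 236 °C → 236 + 273.15 = 509.15 K.
Heat entering the second stage: Q_m = Q_H·(T_m/T_H) = 639 × 509.15/1273.00 = 256 kJ.
Second-stage efficiency η₂ = 1 − T_C/T_m = 1 − 298.15/509.15 = 0.4144, so W₂ = η₂·Q_m = 106 kJ.

W₂ ≈ 106 kJ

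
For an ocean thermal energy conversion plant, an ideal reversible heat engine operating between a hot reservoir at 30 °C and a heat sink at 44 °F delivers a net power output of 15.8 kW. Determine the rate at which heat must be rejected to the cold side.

T_H = 30 °C → 30 + 273.15 = 303.15 K.
T_C = 44 °F → (44 − 32) × 5/9 = 6.67 °C = 279.82 K.
η_rev = 1 − T_C/T_H = 1 − 279.82/303.15 = 0.0770.
Since Q_C/Q_H = T_C/T_H and Q_H = W/η, Q_C = W·T_C/(T_H − T_C) = 15.8 × 279.82/23.33 = 189 kW.

Q̇_C ≈ 189 kW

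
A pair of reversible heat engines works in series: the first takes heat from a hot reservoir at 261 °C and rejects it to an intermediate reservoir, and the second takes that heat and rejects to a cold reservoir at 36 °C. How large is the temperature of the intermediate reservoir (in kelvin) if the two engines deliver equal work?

T_H = 261 °C → 261 + 273.15 = 534.15 K.
T_C = 36 °C → 36 + 273.15 = 309.15 K.
For reversible stages Q_m = Q_H·(T_m/T_H). Setting W₁ = Q_H(1 − T_m/T_H) equal to W₂ = Q_m(1 − T_C/T_m) = Q_H·(T_m − T_C)/T_H gives T_H − T_m = T_m − T_C, so T_m = (T_H + T_C)/2 = (534.15 + 309.15)/2 = 422 K.

T_m ≈ 422 K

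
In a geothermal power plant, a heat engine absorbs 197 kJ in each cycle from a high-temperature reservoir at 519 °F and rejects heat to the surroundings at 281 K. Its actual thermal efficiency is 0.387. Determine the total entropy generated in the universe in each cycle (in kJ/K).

ΔS_univ ≈ 0.06743 kJ/K

T_H = 519 °F → (519 − 32) × 5/9 = 270.56 °C = 543.71 K.
W = η·Q_H = 0.387 × 197 = 76.24 kJ, so Q_C = Q_H − W = 120.8 kJ.
Reservoir entropy changes: ΔS_H = −Q_H/T_H = −197/543.71 = -0.3623 kJ/K and ΔS_C = +Q_C/T_C = 120.8/281.00 = 0.4298 kJ/K.
ΔS_univ = −Q_H/T_H + Q_C/T_C = 0.06743 kJ/K (> 0, since η = 0.387 < η_Carnot = 0.483).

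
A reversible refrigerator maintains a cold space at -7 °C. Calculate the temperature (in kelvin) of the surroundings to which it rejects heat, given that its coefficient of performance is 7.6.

T_C = -7 °C → -7 + 273.15 = 266.15 K.
COP_R = T_C/(T_H − T_C) ⇒ T_H = T_C·(1 + 1/COP_R) = 266.15 × (1 + 1/7.6) = 301.2 K.

T_H ≈ 301.2 K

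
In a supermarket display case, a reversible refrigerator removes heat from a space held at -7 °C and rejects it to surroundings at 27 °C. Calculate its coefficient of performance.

COP_R ≈ 7.83

T_H = 27 °C → 27 + 273.15 = 300.15 K.
T_C = -7 °C → -7 + 273.15 = 266.15 K.
COP_R = T_C/(T_H − T_C) = 266.15/(300.15 − 266.15) = 7.83.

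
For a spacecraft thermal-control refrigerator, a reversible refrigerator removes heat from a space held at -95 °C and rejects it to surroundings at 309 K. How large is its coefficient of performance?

T_C = -95 °C → -95 + 273.15 = 178.15 K.
Carnot COP: COP_R = T_C/(T_H − T_C) = 178.15/(309.00 − 178.15) = 1.361.

COP_R ≈ 1.361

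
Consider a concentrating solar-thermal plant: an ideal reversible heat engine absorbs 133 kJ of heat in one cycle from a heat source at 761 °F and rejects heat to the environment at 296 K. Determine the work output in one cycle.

T_H = 761 °F → (761 − 32) × 5/9 = 405.00 °C = 678.15 K.
Carnot efficiency: η = 1 − T_C/T_H = 1 − 296.00/678.15 = 0.5635.
W = η·Q_H = 0.5635 × 133 = 74.9 kJ.

W ≈ 74.9 kJ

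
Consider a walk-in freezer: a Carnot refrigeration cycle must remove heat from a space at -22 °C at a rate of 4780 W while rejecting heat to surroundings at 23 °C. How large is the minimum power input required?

T_H = 23 °C → 23 + 273.15 = 296.15 K.
T_C = -22 °C → -22 + 273.15 = 251.15 K.
COP_R = T_C/(T_H − T_C) = 251.15/45.00 = 5.5811.
W = Q_C/COP_R = 4780/5.5811 = 856 W.

Ẇ_in ≈ 856 W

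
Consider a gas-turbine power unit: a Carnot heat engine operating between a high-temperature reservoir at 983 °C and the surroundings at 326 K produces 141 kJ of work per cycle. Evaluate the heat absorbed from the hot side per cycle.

Q_H ≈ 190 kJ

T_H = 983 °C → 983 + 273.15 = 1256.15 K.
The Carnot efficiency is η = 1 − T_C/T_H = 1 − 326.00/1256.15 = 0.7405.
Q_H = W/η = 141/0.7405 = 190 kJ.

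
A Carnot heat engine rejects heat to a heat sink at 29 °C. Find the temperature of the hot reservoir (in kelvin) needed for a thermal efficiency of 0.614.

T_C = 29 °C → 29 + 273.15 = 302.15 K.
From η = 1 − T_C/T_H, solving for T_H gives T_H = T_C/(1 − η) = 302.15/(1 − 0.614) = 783 K.

T_H ≈ 783 K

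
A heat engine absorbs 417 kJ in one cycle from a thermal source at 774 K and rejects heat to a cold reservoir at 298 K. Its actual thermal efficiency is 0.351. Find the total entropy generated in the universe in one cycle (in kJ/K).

ΔS_univ ≈ 0.369 kJ/K

W = η·Q_H = 0.351 × 417 = 146.4 kJ, so Q_C = Q_H − W = 270.6 kJ.
Entropy balance on the reservoirs: −Q_H/T_H = -0.5388 kJ/K, +Q_C/T_C = 0.9082 kJ/K.
ΔS_univ = −Q_H/T_H + Q_C/T_C = 0.369 kJ/K (> 0, since η = 0.351 < η_Carnot = 0.615).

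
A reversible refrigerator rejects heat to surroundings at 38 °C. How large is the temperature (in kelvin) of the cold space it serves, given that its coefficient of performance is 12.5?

T_C ≈ 288 K

T_H = 38 °C → 38 + 273.15 = 311.15 K.
COP_R = T_C/(T_H − T_C) ⇒ T_C = T_H·COP_R/(1 + COP_R) = 311.15 × 12.5/(1 + 12.5) = 288 K.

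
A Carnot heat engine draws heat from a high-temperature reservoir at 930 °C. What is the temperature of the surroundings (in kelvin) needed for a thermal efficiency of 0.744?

T_C ≈ 308 K

T_H = 930 °C → 930 + 273.15 = 1203.15 K.
From η = 1 − T_C/T_H, T_C = T_H·(1 − η) = 1203.15 × (1 − 0.744) = 308 K.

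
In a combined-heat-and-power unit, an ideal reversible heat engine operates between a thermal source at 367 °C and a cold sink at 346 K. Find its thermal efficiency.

T_H = 367 °C → 367 + 273.15 = 640.15 K.
For a reversible engine, η = 1 − T_C/T_H = 1 − 346.00/640.15 = 0.4595.

η ≈ 0.4595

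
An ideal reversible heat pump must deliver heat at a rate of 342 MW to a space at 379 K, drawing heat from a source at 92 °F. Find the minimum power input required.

Ẇ_in ≈ 65.4 MW

T_C = 92 °F → (92 − 32) × 5/9 = 33.33 °C = 306.48 K.
For a reversible heat pump, COP_HP = T_H/(T_H − T_C) = 379.00/72.52 = 5.2264.
W = Q_H/COP_HP = 342/5.2264 = 65.4 MW.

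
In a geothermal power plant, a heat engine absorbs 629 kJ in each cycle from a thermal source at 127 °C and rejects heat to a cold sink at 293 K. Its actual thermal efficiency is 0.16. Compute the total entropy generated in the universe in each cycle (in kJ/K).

T_H = 127 °C → 127 + 273.15 = 400.15 K.
W = η·Q_H = 0.16 × 629 = 100.6 kJ, so Q_C = Q_H − W = 528.4 kJ.
Entropy balance on the reservoirs: −Q_H/T_H = -1.572 kJ/K, +Q_C/T_C = 1.803 kJ/K.
ΔS_univ = −Q_H/T_H + Q_C/T_C = 0.231 kJ/K (> 0, since η = 0.16 < η_Carnot = 0.268).

ΔS_univ ≈ 0.231 kJ/K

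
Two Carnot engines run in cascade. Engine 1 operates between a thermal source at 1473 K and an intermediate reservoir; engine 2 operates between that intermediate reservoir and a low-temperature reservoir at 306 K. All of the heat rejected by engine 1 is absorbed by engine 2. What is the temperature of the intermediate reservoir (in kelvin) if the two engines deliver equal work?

T_m ≈ 890 K

For reversible stages Q_m = Q_H·(T_m/T_H). Setting W₁ = Q_H(1 − T_m/T_H) equal to W₂ = Q_m(1 − T_C/T_m) = Q_H·(T_m − T_C)/T_H gives T_H − T_m = T_m − T_C, so T_m = (T_H + T_C)/2 = (1473.00 + 306.00)/2 = 890 K.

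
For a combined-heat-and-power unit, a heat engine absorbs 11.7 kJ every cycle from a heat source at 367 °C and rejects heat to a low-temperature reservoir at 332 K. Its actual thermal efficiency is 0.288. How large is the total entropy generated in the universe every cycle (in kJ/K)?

T_H = 367 °C → 367 + 273.15 = 640.15 K.
W = η·Q_H = 0.288 × 11.7 = 3.370 kJ, so Q_C = Q_H − W = 8.330 kJ.
The hot reservoir loses entropy Q_H/T_H = 11.7/640.15 = 0.01828 kJ/K; the cold reservoir gains Q_C/T_C = 8.330/332.00 = 0.02509 kJ/K.
ΔS_univ = −Q_H/T_H + Q_C/T_C = 0.00681 kJ/K (> 0, since η = 0.288 < η_Carnot = 0.481).

ΔS_univ ≈ 0.00681 kJ/K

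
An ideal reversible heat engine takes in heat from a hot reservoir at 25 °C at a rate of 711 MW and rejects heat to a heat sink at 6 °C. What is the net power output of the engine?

Ẇ ≈ 45.3 MW

T_H = 25 °C → 25 + 273.15 = 298.15 K.
T_C = 6 °C → 6 + 273.15 = 279.15 K.
The Carnot efficiency is η = 1 − T_C/T_H = 1 − 279.15/298.15 = 0.0637.
W = η·Q_H = 0.0637 × 711 = 45.3 MW.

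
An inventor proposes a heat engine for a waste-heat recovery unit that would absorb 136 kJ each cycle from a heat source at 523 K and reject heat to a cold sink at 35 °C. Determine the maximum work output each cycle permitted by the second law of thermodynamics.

T_C = 35 °C → 35 + 273.15 = 308.15 K.
No engine can exceed the Carnot limit: η_max = 1 − T_C/T_H = 1 − 308.15/523.00 = 0.4108.
W_max = η_max · Q_H = 0.4108 × 136 = 55.87 kJ.

W_max ≈ 55.87 kJ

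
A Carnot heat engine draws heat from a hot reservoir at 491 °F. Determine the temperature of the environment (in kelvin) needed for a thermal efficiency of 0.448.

T_H = 491 °F → (491 − 32) × 5/9 = 255.00 °C = 528.15 K.
From η = 1 − T_C/T_H, T_C = T_H·(1 − η) = 528.15 × (1 − 0.448) = 292 K.

T_C ≈ 292 K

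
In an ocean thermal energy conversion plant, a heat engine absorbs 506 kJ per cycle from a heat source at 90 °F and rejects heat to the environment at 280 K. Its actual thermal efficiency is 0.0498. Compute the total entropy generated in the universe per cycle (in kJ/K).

ΔS_univ ≈ 0.0602 kJ/K

T_H = 90 °F → (90 − 32) × 5/9 = 32.22 °C = 305.37 K.
W = η·Q_H = 0.0498 × 506 = 25.20 kJ, so Q_C = Q_H − W = 480.8 kJ.
The hot reservoir loses entropy Q_H/T_H = 506/305.37 = 1.657 kJ/K; the cold reservoir gains Q_C/T_C = 480.8/280.00 = 1.717 kJ/K.
ΔS_univ = −Q_H/T_H + Q_C/T_C = 0.0602 kJ/K (> 0, since η = 0.0498 < η_Carnot = 0.083).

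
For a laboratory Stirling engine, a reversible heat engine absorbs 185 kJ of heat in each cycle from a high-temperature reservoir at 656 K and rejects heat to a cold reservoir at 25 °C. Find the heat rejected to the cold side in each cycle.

T_C = 25 °C → 25 + 273.15 = 298.15 K.
η_rev = 1 − T_C/T_H = 1 − 298.15/656.00 = 0.5455.
For a reversible cycle Q_C/Q_H = T_C/T_H, so Q_C = 185 × 298.15/656.00 = 84.1 kJ.

Q_C ≈ 84.1 kJ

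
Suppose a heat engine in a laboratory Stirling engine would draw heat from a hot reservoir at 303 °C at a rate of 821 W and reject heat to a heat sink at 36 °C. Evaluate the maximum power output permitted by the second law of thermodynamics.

Ẇ_max ≈ 380 W

T_H = 303 °C → 303 + 273.15 = 576.15 K.
T_C = 36 °C → 36 + 273.15 = 309.15 K.
The upper bound on efficiency is η_max = 1 − T_C/T_H = 1 − 309.15/576.15 = 0.4634.
W_max = η_max · Q_H = 0.4634 × 821 = 380 W.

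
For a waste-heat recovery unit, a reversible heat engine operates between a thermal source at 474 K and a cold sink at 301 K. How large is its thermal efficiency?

For a reversible engine, η = 1 − T_C/T_H = 1 − 301.00/474.00 = 0.3650.

η ≈ 0.3650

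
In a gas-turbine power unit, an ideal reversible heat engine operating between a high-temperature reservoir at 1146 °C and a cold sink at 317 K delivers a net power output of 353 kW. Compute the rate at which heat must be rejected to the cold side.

Q̇_C ≈ 101.5 kW

T_H = 1146 °C → 1146 + 273.15 = 1419.15 K.
The Carnot efficiency is η = 1 − T_C/T_H = 1 − 317.00/1419.15 = 0.7766.
Since Q_C/Q_H = T_C/T_H and Q_H = W/η, Q_C = W·T_C/(T_H − T_C) = 353 × 317.00/1102.15 = 101.5 kW.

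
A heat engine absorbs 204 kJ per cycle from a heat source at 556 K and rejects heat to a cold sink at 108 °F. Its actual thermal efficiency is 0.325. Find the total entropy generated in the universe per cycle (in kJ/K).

ΔS_univ ≈ 0.0697 kJ/K

T_C = 108 °F → (108 − 32) × 5/9 = 42.22 °C = 315.37 K.
W = η·Q_H = 0.325 × 204 = 66.30 kJ, so Q_C = Q_H − W = 137.7 kJ.
Entropy balance on the reservoirs: −Q_H/T_H = -0.3669 kJ/K, +Q_C/T_C = 0.4366 kJ/K.
ΔS_univ = −Q_H/T_H + Q_C/T_C = 0.0697 kJ/K (> 0, since η = 0.325 < η_Carnot = 0.433).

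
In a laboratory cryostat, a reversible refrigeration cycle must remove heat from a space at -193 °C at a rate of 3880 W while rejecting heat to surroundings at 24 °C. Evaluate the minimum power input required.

Ẇ_in ≈ 10500 W

T_H = 24 °C → 24 + 273.15 = 297.15 K.
T_C = -193 °C → -193 + 273.15 = 80.15 K.
For a reversible refrigerator, COP_R = T_C/(T_H − T_C) = 80.15/217.00 = 0.3694.
W = Q_C/COP_R = 3880/0.3694 = 10500 W.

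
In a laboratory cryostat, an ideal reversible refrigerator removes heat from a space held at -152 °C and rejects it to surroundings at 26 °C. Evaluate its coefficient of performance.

COP_R ≈ 0.6806

T_H = 26 °C → 26 + 273.15 = 299.15 K.
T_C = -152 °C → -152 + 273.15 = 121.15 K.
COP_R = T_C/(T_H − T_C) = 121.15/(299.15 − 121.15) = 0.6806.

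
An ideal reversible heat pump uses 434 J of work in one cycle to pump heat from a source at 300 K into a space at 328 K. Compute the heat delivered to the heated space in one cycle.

Q_H ≈ 5084 J

COP_HP = T_H/(T_H − T_C) = 328.00/28.00 = 11.7143.
Q_H = COP_HP · W = 11.7143 × 434 = 5084 J.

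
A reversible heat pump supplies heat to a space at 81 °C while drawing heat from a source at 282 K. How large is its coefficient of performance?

COP_HP ≈ 4.91

T_H = 81 °C → 81 + 273.15 = 354.15 K.
Reversible heating COP: COP_HP = T_H/(T_H − T_C) = 354.15/(354.15 − 282.00) = 4.91.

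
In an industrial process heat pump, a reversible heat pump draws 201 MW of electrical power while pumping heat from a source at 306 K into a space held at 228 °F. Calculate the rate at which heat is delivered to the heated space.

T_H = 228 °F → (228 − 32) × 5/9 = 108.89 °C = 382.04 K.
The Carnot heat-pump COP is COP_HP = T_H/(T_H − T_C) = 382.04/76.04 = 5.0243.
Q_H = COP_HP · W = 5.0243 × 201 = 1010 MW.

Q̇_H ≈ 1010 MW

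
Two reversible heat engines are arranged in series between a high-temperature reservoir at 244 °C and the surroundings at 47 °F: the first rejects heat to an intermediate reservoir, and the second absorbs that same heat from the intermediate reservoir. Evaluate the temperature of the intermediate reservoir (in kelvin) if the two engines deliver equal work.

T_H = 244 °C → 244 + 273.15 = 517.15 K.
T_C = 47 °F → (47 − 32) × 5/9 = 8.33 °C = 281.48 K.
For reversible stages Q_m = Q_H·(T_m/T_H). Setting W₁ = Q_H(1 − T_m/T_H) equal to W₂ = Q_m(1 − T_C/T_m) = Q_H·(T_m − T_C)/T_H gives T_H − T_m = T_m − T_C, so T_m = (T_H + T_C)/2 = (517.15 + 281.48)/2 = 399 K.

T_m ≈ 399 K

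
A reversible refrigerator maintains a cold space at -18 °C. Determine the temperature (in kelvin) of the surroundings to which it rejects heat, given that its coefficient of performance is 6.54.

T_C = -18 °C → -18 + 273.15 = 255.15 K.
COP_R = T_C/(T_H − T_C) ⇒ T_H = T_C·(1 + 1/COP_R) = 255.15 × (1 + 1/6.54) = 294.2 K.

T_H ≈ 294.2 K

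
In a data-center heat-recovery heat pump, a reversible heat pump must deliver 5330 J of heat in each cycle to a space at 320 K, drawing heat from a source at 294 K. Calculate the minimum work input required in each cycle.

W_in ≈ 433 J

Reversible heating COP: COP_HP = T_H/(T_H − T_C) = 320.00/26.00 = 12.3077.
W = Q_H/COP_HP = 5330/12.3077 = 433 J.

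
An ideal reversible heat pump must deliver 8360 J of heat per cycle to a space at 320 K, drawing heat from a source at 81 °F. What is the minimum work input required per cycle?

T_C = 81 °F → (81 − 32) × 5/9 = 27.22 °C = 300.37 K.
For a reversible heat pump, COP_HP = T_H/(T_H − T_C) = 320.00/19.63 = 16.3034.
W = Q_H/COP_HP = 8360/16.3034 = 513 J.

W_in ≈ 513 J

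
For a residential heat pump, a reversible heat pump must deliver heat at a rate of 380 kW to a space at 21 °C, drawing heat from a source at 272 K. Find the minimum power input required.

T_H = 21 °C → 21 + 273.15 = 294.15 K.
The Carnot heat-pump COP is COP_HP = T_H/(T_H − T_C) = 294.15/22.15 = 13.2799.
W = Q_H/COP_HP = 380/13.2799 = 28.61 kW.

Ẇ_in ≈ 28.61 kW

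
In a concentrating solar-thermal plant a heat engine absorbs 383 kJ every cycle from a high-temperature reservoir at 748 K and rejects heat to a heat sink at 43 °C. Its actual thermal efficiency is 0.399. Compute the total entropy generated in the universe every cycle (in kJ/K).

T_C = 43 °C → 43 + 273.15 = 316.15 K.
W = η·Q_H = 0.399 × 383 = 152.8 kJ, so Q_C = Q_H − W = 230.2 kJ.
The hot reservoir loses entropy Q_H/T_H = 383/748.00 = 0.5120 kJ/K; the cold reservoir gains Q_C/T_C = 230.2/316.15 = 0.7281 kJ/K.
ΔS_univ = −Q_H/T_H + Q_C/T_C = 0.2160 kJ/K (> 0, since η = 0.399 < η_Carnot = 0.577).

ΔS_univ ≈ 0.2160 kJ/K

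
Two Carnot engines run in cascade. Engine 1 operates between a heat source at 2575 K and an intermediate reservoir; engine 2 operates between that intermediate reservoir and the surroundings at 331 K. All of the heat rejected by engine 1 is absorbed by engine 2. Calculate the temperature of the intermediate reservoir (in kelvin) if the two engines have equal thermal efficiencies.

Equal efficiencies require 1 − T_m/T_H = 1 − T_C/T_m, i.e. T_m/T_H = T_C/T_m, so T_m = √(T_H·T_C) = √(2575.00 × 331.00) = 923.2 K.

T_m ≈ 923.2 K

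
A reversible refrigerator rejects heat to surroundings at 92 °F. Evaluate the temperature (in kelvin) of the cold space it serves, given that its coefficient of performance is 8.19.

T_C ≈ 273 K

T_H = 92 °F → (92 − 32) × 5/9 = 33.33 °C = 306.48 K.
COP_R = T_C/(T_H − T_C) ⇒ T_C = T_H·COP_R/(1 + COP_R) = 306.48 × 8.19/(1 + 8.19) = 273 K.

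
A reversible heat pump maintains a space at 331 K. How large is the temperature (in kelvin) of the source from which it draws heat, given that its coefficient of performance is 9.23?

T_C ≈ 295 K

COP_HP = T_H/(T_H − T_C) ⇒ T_C = T_H·(COP_HP − 1)/COP_HP = 331.00 × (9.23 − 1)/9.23 = 295 K.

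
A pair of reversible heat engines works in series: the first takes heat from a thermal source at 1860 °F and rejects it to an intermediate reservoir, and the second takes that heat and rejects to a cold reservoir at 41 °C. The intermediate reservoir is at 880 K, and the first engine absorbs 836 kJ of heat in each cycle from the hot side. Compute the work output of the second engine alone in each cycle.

T_H = 1860 °F → (1860 − 32) × 5/9 = 1015.56 °C = 1288.71 K.
T_C = 41 °C → 41 + 273.15 = 314.15 K.
Heat entering the second stage: Q_m = Q_H·(T_m/T_H) = 836 × 880.00/1288.71 = 571 kJ.
Second-stage efficiency η₂ = 1 − T_C/T_m = 1 − 314.15/880.00 = 0.6430, so W₂ = η₂·Q_m = 367 kJ.

W₂ ≈ 367 kJ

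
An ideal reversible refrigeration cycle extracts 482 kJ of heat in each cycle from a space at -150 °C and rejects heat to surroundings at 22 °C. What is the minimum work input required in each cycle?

T_H = 22 °C → 22 + 273.15 = 295.15 K.
T_C = -150 °C → -150 + 273.15 = 123.15 K.
For a reversible refrigerator, COP_R = T_C/(T_H − T_C) = 123.15/172.00 = 0.7160.
W = Q_C/COP_R = 482/0.7160 = 673.2 kJ.

W_in ≈ 673.2 kJ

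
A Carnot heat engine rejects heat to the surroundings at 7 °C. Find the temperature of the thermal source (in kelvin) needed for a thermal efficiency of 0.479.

T_C = 7 °C → 7 + 273.15 = 280.15 K.
From η = 1 − T_C/T_H, solving for T_H gives T_H = T_C/(1 − η) = 280.15/(1 − 0.479) = 537.7 K.

T_H ≈ 537.7 K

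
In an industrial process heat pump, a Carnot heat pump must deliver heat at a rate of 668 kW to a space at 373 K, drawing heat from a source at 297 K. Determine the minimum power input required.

Reversible heating COP: COP_HP = T_H/(T_H − T_C) = 373.00/76.00 = 4.9079.
W = Q_H/COP_HP = 668/4.9079 = 136 kW.

Ẇ_in ≈ 136 kW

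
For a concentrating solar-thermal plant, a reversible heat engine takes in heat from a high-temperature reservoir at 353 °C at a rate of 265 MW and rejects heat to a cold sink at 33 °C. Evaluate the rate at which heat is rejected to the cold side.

T_H = 353 °C → 353 + 273.15 = 626.15 K.
T_C = 33 °C → 33 + 273.15 = 306.15 K.
For a reversible engine, η = 1 − T_C/T_H = 1 − 306.15/626.15 = 0.5111.
For a reversible cycle Q_C/Q_H = T_C/T_H, so Q_C = 265 × 306.15/626.15 = 130 MW.

Q̇_C ≈ 130 MW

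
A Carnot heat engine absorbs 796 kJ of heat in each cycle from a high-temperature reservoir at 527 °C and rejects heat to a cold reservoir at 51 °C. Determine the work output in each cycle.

W ≈ 473.5 kJ

T_H = 527 °C → 527 + 273.15 = 800.15 K.
T_C = 51 °C → 51 + 273.15 = 324.15 K.
For a reversible engine, η = 1 − T_C/T_H = 1 − 324.15/800.15 = 0.5949.
W = η·Q_H = 0.5949 × 796 = 473.5 kJ.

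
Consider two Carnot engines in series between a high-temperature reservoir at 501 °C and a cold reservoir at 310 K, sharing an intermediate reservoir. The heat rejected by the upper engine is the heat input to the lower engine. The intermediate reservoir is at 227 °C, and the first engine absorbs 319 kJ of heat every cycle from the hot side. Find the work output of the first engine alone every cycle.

W₁ ≈ 112.9 kJ

T_H = 501 °C → 501 + 273.15 = 774.15 K.
T_m = 227 °C → 227 + 273.15 = 500.15 K.
First-stage efficiency η₁ = 1 − T_m/T_H = 1 − 500.15/774.15 = 0.3539.
W₁ = η₁·Q_H = 0.3539 × 319 = 112.9 kJ.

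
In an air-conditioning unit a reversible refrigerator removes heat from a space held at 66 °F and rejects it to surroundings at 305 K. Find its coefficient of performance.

T_C = 66 °F → (66 − 32) × 5/9 = 18.89 °C = 292.04 K.
COP_R = T_C/(T_H − T_C) = 292.04/(305.00 − 292.04) = 22.53.

COP_R ≈ 22.53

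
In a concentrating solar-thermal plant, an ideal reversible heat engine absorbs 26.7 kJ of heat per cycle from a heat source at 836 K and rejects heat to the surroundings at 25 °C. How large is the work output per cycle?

W ≈ 17.18 kJ

T_C = 25 °C → 25 + 273.15 = 298.15 K.
Since the cycle is reversible, η = 1 − T_C/T_H = 1 − 298.15/836.00 = 0.6434.
W = η·Q_H = 0.6434 × 26.7 = 17.18 kJ.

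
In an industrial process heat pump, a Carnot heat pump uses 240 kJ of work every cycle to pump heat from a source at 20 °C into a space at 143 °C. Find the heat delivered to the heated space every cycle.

T_H = 143 °C → 143 + 273.15 = 416.15 K.
T_C = 20 °C → 20 + 273.15 = 293.15 K.
The Carnot heat-pump COP is COP_HP = T_H/(T_H − T_C) = 416.15/123.00 = 3.3833.
Q_H = COP_HP · W = 3.3833 × 240 = 812.0 kJ.

Q_H ≈ 812.0 kJ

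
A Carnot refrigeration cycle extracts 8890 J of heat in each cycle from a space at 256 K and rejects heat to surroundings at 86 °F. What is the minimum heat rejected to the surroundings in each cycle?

Q_H ≈ 10500 J

T_H = 86 °F → (86 − 32) × 5/9 = 30.00 °C = 303.15 K.
For a reversible cycle Q_H/Q_C = T_H/T_C, so Q_H = Q_C·T_H/T_C = 8890 × 303.15/256.00 = 10500 J.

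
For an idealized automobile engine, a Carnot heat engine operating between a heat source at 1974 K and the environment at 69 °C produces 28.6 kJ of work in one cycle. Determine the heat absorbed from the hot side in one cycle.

T_C = 69 °C → 69 + 273.15 = 342.15 K.
Since the cycle is reversible, η = 1 − T_C/T_H = 1 − 342.15/1974.00 = 0.8267.
Q_H = W/η = 28.6/0.8267 = 34.6 kJ.

Q_H ≈ 34.6 kJ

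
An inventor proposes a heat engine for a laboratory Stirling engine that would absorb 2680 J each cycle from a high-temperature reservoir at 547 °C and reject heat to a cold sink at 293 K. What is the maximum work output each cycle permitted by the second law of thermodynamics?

W_max ≈ 1720 J

T_H = 547 °C → 547 + 273.15 = 820.15 K.
No engine can exceed the Carnot limit: η_max = 1 − T_C/T_H = 1 − 293.00/820.15 = 0.6427.
W_max = η_max · Q_H = 0.6427 × 2680 = 1720 J.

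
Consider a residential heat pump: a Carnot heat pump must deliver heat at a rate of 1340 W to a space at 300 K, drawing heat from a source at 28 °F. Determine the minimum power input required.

Ẇ_in ≈ 129.9 W

T_C = 28 °F → (28 − 32) × 5/9 = -2.22 °C = 270.93 K.
The Carnot heat-pump COP is COP_HP = T_H/(T_H − T_C) = 300.00/29.07 = 10.3191.
W = Q_H/COP_HP = 1340/10.3191 = 129.9 W.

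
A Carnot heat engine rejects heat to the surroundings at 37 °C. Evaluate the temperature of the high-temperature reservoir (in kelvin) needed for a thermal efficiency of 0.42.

T_C = 37 °C → 37 + 273.15 = 310.15 K.
From η = 1 − T_C/T_H, solving for T_H gives T_H = T_C/(1 − η) = 310.15/(1 − 0.42) = 535 K.

T_H ≈ 535 K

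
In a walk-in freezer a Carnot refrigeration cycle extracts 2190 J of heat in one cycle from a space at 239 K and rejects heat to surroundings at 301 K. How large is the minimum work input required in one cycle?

The reversible coefficient of performance is COP_R = T_C/(T_H − T_C) = 239.00/62.00 = 3.8548.
W = Q_C/COP_R = 2190/3.8548 = 568 J.

W_in ≈ 568 J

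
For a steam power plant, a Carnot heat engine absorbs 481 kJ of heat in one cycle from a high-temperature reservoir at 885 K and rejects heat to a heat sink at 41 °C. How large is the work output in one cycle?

W ≈ 310 kJ

T_C = 41 °C → 41 + 273.15 = 314.15 K.
The Carnot efficiency is η = 1 − T_C/T_H = 1 − 314.15/885.00 = 0.6450.
W = η·Q_H = 0.6450 × 481 = 310 kJ.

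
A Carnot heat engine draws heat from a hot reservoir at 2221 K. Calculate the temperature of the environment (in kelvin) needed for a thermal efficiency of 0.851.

From η = 1 − T_C/T_H, T_C = T_H·(1 − η) = 2221.00 × (1 − 0.851) = 331 K.

T_C ≈ 331 K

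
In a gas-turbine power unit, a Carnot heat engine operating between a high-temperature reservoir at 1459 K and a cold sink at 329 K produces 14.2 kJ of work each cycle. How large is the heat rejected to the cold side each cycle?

Q_C ≈ 4.13 kJ

For a reversible engine, η = 1 − T_C/T_H = 1 − 329.00/1459.00 = 0.7745.
Since Q_C/Q_H = T_C/T_H and Q_H = W/η, Q_C = W·T_C/(T_H − T_C) = 14.2 × 329.00/1130.00 = 4.13 kJ.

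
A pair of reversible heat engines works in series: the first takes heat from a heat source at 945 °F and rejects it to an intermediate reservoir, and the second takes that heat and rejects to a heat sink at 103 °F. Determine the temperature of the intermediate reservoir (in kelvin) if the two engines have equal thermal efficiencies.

T_m ≈ 494 K

T_H = 945 °F → (945 − 32) × 5/9 = 507.22 °C = 780.37 K.
T_C = 103 °F → (103 − 32) × 5/9 = 39.44 °C = 312.59 K.
Equal efficiencies require 1 − T_m/T_H = 1 − T_C/T_m, i.e. T_m/T_H = T_C/T_m, so T_m = √(T_H·T_C) = √(780.37 × 312.59) = 494 K.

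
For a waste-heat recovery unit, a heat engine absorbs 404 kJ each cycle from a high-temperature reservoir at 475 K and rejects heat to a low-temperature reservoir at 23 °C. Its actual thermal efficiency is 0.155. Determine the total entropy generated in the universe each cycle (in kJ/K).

ΔS_univ ≈ 0.302 kJ/K

T_C = 23 °C → 23 + 273.15 = 296.15 K.
W = η·Q_H = 0.155 × 404 = 62.62 kJ, so Q_C = Q_H − W = 341.4 kJ.
Entropy balance on the reservoirs: −Q_H/T_H = -0.8505 kJ/K, +Q_C/T_C = 1.153 kJ/K.
ΔS_univ = −Q_H/T_H + Q_C/T_C = 0.302 kJ/K (> 0, since η = 0.155 < η_Carnot = 0.377).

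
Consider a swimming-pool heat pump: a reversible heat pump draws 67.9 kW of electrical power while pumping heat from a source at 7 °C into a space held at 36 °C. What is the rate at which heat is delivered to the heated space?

Q̇_H ≈ 723.8 kW

T_H = 36 °C → 36 + 273.15 = 309.15 K.
T_C = 7 °C → 7 + 273.15 = 280.15 K.
COP_HP = T_H/(T_H − T_C) = 309.15/29.00 = 10.6603.
Q_H = COP_HP · W = 10.6603 × 67.9 = 723.8 kW.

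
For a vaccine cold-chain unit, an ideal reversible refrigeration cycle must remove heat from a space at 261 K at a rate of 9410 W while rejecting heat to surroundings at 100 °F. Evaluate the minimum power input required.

Ẇ_in ≈ 1800 W

T_H = 100 °F → (100 − 32) × 5/9 = 37.78 °C = 310.93 K.
COP_R = T_C/(T_H − T_C) = 261.00/49.93 = 5.2276.
W = Q_C/COP_R = 9410/5.2276 = 1800 W.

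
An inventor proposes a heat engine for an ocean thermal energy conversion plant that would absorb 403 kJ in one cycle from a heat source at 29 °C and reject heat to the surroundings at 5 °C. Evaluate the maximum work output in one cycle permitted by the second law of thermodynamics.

W_max ≈ 32.01 kJ

T_H = 29 °C → 29 + 273.15 = 302.15 K.
T_C = 5 °C → 5 + 273.15 = 278.15 K.
The second-law ceiling is the Carnot efficiency, η_max = 1 − T_C/T_H = 1 − 278.15/302.15 = 0.0794.
W_max = η_max · Q_H = 0.0794 × 403 = 32.01 kJ.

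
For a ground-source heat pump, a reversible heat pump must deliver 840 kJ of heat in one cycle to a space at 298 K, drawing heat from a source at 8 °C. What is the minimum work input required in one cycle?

T_C = 8 °C → 8 + 273.15 = 281.15 K.
For a reversible heat pump, COP_HP = T_H/(T_H − T_C) = 298.00/16.85 = 17.6855.
W = Q_H/COP_HP = 840/17.6855 = 47.5 kJ.

W_in ≈ 47.5 kJ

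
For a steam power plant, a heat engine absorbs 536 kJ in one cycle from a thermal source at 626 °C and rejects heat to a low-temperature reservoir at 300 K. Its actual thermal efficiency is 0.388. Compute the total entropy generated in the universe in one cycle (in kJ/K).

ΔS_univ ≈ 0.497 kJ/K

T_H = 626 °C → 626 + 273.15 = 899.15 K.
W = η·Q_H = 0.388 × 536 = 208.0 kJ, so Q_C = Q_H − W = 328.0 kJ.
Entropy balance on the reservoirs: −Q_H/T_H = -0.5961 kJ/K, +Q_C/T_C = 1.093 kJ/K.
ΔS_univ = −Q_H/T_H + Q_C/T_C = 0.497 kJ/K (> 0, since η = 0.388 < η_Carnot = 0.666).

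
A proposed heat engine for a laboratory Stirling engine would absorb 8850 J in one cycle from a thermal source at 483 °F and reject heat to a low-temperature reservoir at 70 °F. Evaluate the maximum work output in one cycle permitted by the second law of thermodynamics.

T_H = 483 °F → (483 − 32) × 5/9 = 250.56 °C = 523.71 K.
T_C = 70 °F → (70 − 32) × 5/9 = 21.11 °C = 294.26 K.
By the Carnot theorem, η_max = 1 − T_C/T_H = 1 − 294.26/523.71 = 0.4381.
W_max = η_max · Q_H = 0.4381 × 8850 = 3877 J.

W_max ≈ 3877 J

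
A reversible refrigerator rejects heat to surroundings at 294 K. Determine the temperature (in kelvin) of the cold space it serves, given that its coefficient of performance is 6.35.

T_C ≈ 254.0 K

COP_R = T_C/(T_H − T_C) ⇒ T_C = T_H·COP_R/(1 + COP_R) = 294.00 × 6.35/(1 + 6.35) = 254.0 K.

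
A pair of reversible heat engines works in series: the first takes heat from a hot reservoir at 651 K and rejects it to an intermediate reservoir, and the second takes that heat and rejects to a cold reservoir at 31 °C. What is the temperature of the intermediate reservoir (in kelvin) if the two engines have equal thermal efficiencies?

T_C = 31 °C → 31 + 273.15 = 304.15 K.
Equal efficiencies require 1 − T_m/T_H = 1 − T_C/T_m, i.e. T_m/T_H = T_C/T_m, so T_m = √(T_H·T_C) = √(651.00 × 304.15) = 445.0 K.

T_m ≈ 445.0 K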